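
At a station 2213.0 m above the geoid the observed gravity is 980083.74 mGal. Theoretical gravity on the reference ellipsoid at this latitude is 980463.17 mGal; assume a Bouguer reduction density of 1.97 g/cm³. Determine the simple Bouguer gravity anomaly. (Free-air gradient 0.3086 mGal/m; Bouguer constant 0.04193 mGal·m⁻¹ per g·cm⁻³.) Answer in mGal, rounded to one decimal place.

Free-air correction = 0.3086 × 2213.0 = 682.93 mGal
Free-air anomaly = 980083.74 − 980463.17 + (682.93) = 303.50 mGal
Bouguer slab correction = 0.04193 × 1.97 × 2213.0 = 182.80 mGal
Simple Bouguer anomaly = 303.50 − (182.80) = 120.70 mGal

120.7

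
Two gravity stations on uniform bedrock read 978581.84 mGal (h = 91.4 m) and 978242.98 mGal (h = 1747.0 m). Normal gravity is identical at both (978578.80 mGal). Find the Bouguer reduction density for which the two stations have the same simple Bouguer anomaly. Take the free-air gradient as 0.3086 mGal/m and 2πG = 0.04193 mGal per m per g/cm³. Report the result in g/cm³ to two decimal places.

2.48

Δg_obs = 978242.98 − 978581.84 = -338.86 mGal over Δh = 1747.0 − 91.4 = 1655.6 m
Equal Bouguer anomalies ⇒ Δg_obs + (0.3086 − 0.04193ρ)·Δh = 0
0.3086 − 0.04193ρ = −Δg_obs/Δh = 0.20468
ρ = (0.3086 − 0.20468) / 0.04193 = 2.48 g/cm³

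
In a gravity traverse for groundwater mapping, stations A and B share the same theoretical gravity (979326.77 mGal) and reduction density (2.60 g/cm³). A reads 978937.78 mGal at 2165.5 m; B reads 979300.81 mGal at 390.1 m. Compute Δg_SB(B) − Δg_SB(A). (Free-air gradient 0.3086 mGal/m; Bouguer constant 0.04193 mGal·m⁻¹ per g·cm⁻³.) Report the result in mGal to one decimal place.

Δg_SB(A) = 978937.78 − 979326.77 + 0.3086×2165.5 − 0.04193×2.60×2165.5 = 43.20 mGal
Δg_SB(B) = 979300.81 − 979326.77 + 0.3086×390.1 − 0.04193×2.60×390.1 = 51.90 mGal
Difference = 51.90 − (43.20) = 8.70 mGal

8.7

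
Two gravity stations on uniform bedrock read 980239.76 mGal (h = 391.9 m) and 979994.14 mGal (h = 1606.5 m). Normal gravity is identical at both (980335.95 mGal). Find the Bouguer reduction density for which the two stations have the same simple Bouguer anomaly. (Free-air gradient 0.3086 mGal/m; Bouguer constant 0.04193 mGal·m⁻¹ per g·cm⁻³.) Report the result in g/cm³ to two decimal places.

Δg_obs = 979994.14 − 980239.76 = -245.62 mGal over Δh = 1606.5 − 391.9 = 1214.6 m
Equal Bouguer anomalies ⇒ Δg_obs + (0.3086 − 0.04193ρ)·Δh = 0
0.3086 − 0.04193ρ = −Δg_obs/Δh = 0.20222
ρ = (0.3086 − 0.20222) / 0.04193 = 2.54 g/cm³

2.54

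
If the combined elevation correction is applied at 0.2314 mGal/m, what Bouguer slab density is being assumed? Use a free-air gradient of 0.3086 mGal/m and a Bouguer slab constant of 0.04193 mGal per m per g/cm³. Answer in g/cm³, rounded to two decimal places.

0.2314 = 0.3086 − 0.04193 × ρ
ρ = (0.3086 − 0.2314) / 0.04193 = 1.84 g/cm³

1.84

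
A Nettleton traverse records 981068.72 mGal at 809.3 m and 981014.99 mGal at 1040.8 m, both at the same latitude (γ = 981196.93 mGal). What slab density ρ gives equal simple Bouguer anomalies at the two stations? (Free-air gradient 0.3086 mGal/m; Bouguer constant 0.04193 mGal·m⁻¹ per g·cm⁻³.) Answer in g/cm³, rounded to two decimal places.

1.82

Δg_obs = 981014.99 − 981068.72 = -53.73 mGal over Δh = 1040.8 − 809.3 = 231.5 m
Equal Bouguer anomalies ⇒ Δg_obs + (0.3086 − 0.04193ρ)·Δh = 0
0.3086 − 0.04193ρ = −Δg_obs/Δh = 0.23210
ρ = (0.3086 − 0.23210) / 0.04193 = 1.82 g/cm³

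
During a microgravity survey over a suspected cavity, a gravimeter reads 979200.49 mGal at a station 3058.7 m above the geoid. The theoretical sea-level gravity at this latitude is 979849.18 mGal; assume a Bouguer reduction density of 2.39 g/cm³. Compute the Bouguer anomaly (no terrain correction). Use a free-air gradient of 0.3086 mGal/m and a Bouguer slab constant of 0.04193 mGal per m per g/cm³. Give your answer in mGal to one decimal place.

-11.3

Free-air correction = 0.3086 × 3058.7 = 943.91 mGal
Free-air anomaly = 979200.49 − 979849.18 + (943.91) = 295.22 mGal
Bouguer slab correction = 0.04193 × 2.39 × 3058.7 = 306.52 mGal
Simple Bouguer anomaly = 295.22 − (306.52) = -11.30 mGal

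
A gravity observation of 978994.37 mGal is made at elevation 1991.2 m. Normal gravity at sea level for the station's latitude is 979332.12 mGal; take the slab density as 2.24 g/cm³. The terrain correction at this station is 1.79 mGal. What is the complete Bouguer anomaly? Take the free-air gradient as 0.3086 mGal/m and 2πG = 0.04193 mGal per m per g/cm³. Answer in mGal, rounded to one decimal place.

Free-air correction = 0.3086 × 1991.2 = 614.48 mGal
Free-air anomaly = 978994.37 − 979332.12 + (614.48) = 276.73 mGal
Bouguer slab correction = 0.04193 × 2.24 × 1991.2 = 187.02 mGal
Simple Bouguer anomaly = 276.73 − (187.02) = 89.71 mGal
Complete Bouguer anomaly = 89.71 + 1.79 = 91.50 mGal

91.5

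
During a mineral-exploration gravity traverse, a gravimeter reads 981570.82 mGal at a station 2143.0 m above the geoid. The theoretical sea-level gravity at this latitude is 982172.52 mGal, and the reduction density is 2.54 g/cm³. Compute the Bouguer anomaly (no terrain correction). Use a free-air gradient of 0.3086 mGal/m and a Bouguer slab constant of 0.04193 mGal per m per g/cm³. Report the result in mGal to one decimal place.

Free-air correction = 0.3086 × 2143.0 = 661.33 mGal
Free-air anomaly = 981570.82 − 982172.52 + (661.33) = 59.63 mGal
Bouguer slab correction = 0.04193 × 2.54 × 2143.0 = 228.23 mGal
Simple Bouguer anomaly = 59.63 − (228.23) = -168.60 mGal

-168.6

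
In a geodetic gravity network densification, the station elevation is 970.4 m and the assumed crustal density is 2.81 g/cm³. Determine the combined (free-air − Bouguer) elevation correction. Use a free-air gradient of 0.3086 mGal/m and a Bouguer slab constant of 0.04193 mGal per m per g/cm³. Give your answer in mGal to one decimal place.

Combined gradient = 0.3086 − 0.04193 × 2.81 = 0.1907767 mGal/m
Combined elevation correction = 0.1907767 × 970.4 = 185.1 mGal

185.1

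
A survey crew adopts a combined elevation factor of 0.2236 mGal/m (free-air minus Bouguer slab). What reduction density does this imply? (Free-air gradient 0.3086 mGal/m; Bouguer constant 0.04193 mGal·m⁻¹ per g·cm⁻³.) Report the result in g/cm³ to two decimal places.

0.2236 = 0.3086 − 0.04193 × ρ
ρ = (0.3086 − 0.2236) / 0.04193 = 2.03 g/cm³

2.03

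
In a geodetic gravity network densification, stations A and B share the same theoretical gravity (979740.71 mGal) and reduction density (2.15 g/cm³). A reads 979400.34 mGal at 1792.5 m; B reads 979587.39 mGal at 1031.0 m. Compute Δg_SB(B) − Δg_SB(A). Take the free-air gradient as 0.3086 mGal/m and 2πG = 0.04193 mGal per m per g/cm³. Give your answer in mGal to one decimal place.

20.7

Δg_SB(A) = 979400.34 − 979740.71 + 0.3086×1792.5 − 0.04193×2.15×1792.5 = 51.20 mGal
Δg_SB(B) = 979587.39 − 979740.71 + 0.3086×1031.0 − 0.04193×2.15×1031.0 = 71.90 mGal
Difference = 71.90 − (51.20) = 20.70 mGal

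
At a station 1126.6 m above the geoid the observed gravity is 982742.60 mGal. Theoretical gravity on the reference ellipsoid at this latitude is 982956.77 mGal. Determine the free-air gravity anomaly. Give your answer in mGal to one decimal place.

133.5

Free-air correction = 0.3086 × 1126.6 = 347.67 mGal
Free-air anomaly = 982742.60 − 982956.77 + (347.67) = 133.50 mGal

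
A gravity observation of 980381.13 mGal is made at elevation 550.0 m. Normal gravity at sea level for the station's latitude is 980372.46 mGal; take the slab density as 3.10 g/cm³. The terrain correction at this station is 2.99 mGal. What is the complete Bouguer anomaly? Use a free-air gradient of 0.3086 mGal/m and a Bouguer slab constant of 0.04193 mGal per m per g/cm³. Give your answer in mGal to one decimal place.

Free-air correction = 0.3086 × 550.0 = 169.73 mGal
Free-air anomaly = 980381.13 − 980372.46 + (169.73) = 178.40 mGal
Bouguer slab correction = 0.04193 × 3.10 × 550.0 = 71.49 mGal
Simple Bouguer anomaly = 178.40 − (71.49) = 106.91 mGal
Complete Bouguer anomaly = 106.91 + 2.99 = 109.90 mGal

109.9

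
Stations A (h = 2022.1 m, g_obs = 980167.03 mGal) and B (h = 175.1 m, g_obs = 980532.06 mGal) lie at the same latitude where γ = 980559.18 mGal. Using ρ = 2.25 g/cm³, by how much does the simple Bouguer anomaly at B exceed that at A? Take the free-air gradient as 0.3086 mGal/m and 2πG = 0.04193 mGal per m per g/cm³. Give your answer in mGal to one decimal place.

-30.7

Δg_SB(A) = 980167.03 − 980559.18 + 0.3086×2022.1 − 0.04193×2.25×2022.1 = 41.10 mGal
Δg_SB(B) = 980532.06 − 980559.18 + 0.3086×175.1 − 0.04193×2.25×175.1 = 10.40 mGal
Difference = 10.40 − (41.10) = -30.70 mGal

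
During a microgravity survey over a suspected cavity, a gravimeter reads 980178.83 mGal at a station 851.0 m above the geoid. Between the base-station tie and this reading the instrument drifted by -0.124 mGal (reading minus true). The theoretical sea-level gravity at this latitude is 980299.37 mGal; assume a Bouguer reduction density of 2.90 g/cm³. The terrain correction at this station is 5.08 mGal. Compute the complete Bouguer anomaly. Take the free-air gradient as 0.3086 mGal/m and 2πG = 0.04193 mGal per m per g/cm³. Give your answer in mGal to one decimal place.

43.8

Drift-corrected reading = 980178.83 − (-0.124) = 980178.954 mGal
Free-air correction = 0.3086 × 851.0 = 262.62 mGal
Free-air anomaly = 980178.954 − 980299.37 + (262.62) = 142.204 mGal
Bouguer slab correction = 0.04193 × 2.90 × 851.0 = 103.48 mGal
Simple Bouguer anomaly = 142.204 − (103.48) = 38.724 mGal
Complete Bouguer anomaly = 38.724 + 5.08 = 43.804 mGal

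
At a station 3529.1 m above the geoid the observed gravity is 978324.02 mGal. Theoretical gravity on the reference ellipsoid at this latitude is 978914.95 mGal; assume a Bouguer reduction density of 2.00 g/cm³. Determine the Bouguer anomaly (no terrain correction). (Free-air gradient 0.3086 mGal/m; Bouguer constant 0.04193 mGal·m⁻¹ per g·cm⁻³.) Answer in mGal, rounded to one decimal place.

Free-air correction = 0.3086 × 3529.1 = 1089.08 mGal
Free-air anomaly = 978324.02 − 978914.95 + (1089.08) = 498.15 mGal
Bouguer slab correction = 0.04193 × 2.00 × 3529.1 = 295.95 mGal
Simple Bouguer anomaly = 498.15 − (295.95) = 202.20 mGal

202.2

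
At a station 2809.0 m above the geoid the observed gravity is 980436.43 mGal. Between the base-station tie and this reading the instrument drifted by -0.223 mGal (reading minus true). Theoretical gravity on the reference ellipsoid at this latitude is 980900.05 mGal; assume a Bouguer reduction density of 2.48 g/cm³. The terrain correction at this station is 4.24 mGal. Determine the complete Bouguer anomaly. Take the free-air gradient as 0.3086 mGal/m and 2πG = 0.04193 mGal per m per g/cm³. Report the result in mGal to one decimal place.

Drift-corrected reading = 980436.43 − (-0.223) = 980436.653 mGal
Free-air correction = 0.3086 × 2809.0 = 866.86 mGal
Free-air anomaly = 980436.653 − 980900.05 + (866.86) = 403.463 mGal
Bouguer slab correction = 0.04193 × 2.48 × 2809.0 = 292.10 mGal
Simple Bouguer anomaly = 403.463 − (292.10) = 111.363 mGal
Complete Bouguer anomaly = 111.363 + 4.24 = 115.603 mGal

115.6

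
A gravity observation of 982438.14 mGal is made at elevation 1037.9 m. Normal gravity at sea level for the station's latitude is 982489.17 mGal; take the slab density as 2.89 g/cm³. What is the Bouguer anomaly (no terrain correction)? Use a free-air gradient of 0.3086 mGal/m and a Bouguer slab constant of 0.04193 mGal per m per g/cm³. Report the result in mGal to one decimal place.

143.5

Free-air correction = 0.3086 × 1037.9 = 320.30 mGal
Free-air anomaly = 982438.14 − 982489.17 + (320.30) = 269.27 mGal
Bouguer slab correction = 0.04193 × 2.89 × 1037.9 = 125.77 mGal
Simple Bouguer anomaly = 269.27 − (125.77) = 143.50 mGal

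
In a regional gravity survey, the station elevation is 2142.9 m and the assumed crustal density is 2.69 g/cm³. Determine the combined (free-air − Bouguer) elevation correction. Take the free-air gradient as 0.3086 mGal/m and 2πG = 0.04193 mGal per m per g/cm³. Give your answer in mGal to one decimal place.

Combined gradient = 0.3086 − 0.04193 × 2.69 = 0.1958083 mGal/m
Combined elevation correction = 0.1958083 × 2142.9 = 419.6 mGal

419.6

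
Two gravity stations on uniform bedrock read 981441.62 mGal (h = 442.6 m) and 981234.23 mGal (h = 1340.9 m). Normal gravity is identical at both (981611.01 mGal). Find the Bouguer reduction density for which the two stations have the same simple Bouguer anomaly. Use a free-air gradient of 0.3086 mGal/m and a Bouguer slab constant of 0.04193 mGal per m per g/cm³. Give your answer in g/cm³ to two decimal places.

Δg_obs = 981234.23 − 981441.62 = -207.39 mGal over Δh = 1340.9 − 442.6 = 898.3 m
Equal Bouguer anomalies ⇒ Δg_obs + (0.3086 − 0.04193ρ)·Δh = 0
0.3086 − 0.04193ρ = −Δg_obs/Δh = 0.23087
ρ = (0.3086 − 0.23087) / 0.04193 = 1.85 g/cm³

1.85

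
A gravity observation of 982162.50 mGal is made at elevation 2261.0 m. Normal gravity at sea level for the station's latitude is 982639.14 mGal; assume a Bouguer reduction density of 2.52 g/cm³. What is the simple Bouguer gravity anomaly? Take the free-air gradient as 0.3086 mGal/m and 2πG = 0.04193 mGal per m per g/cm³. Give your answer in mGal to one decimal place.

Free-air correction = 0.3086 × 2261.0 = 697.74 mGal
Free-air anomaly = 982162.50 − 982639.14 + (697.74) = 221.10 mGal
Bouguer slab correction = 0.04193 × 2.52 × 2261.0 = 238.91 mGal
Simple Bouguer anomaly = 221.10 − (238.91) = -17.81 mGal

-17.8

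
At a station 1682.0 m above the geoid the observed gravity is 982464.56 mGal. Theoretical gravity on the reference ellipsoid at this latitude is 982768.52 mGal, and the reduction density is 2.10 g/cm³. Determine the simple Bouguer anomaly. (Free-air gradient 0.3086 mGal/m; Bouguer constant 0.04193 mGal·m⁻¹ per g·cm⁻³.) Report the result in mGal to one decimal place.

67.0

Free-air correction = 0.3086 × 1682.0 = 519.07 mGal
Free-air anomaly = 982464.56 − 982768.52 + (519.07) = 215.11 mGal
Bouguer slab correction = 0.04193 × 2.10 × 1682.0 = 148.11 mGal
Simple Bouguer anomaly = 215.11 − (148.11) = 67.00 mGal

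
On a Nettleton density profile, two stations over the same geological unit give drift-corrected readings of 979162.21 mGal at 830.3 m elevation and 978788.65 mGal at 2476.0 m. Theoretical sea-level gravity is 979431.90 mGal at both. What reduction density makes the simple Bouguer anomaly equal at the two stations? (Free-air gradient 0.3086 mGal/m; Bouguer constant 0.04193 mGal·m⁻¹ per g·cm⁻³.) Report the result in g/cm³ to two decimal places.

Δg_obs = 978788.65 − 979162.21 = -373.56 mGal over Δh = 2476.0 − 830.3 = 1645.7 m
Equal Bouguer anomalies ⇒ Δg_obs + (0.3086 − 0.04193ρ)·Δh = 0
0.3086 − 0.04193ρ = −Δg_obs/Δh = 0.22699
ρ = (0.3086 − 0.22699) / 0.04193 = 1.95 g/cm³

1.95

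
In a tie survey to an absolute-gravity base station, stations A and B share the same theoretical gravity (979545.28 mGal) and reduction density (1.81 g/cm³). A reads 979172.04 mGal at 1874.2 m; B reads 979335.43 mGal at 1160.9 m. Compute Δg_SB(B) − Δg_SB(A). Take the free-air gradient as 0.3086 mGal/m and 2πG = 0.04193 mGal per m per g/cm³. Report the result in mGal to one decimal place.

-2.6

Δg_SB(A) = 979172.04 − 979545.28 + 0.3086×1874.2 − 0.04193×1.81×1874.2 = 62.90 mGal
Δg_SB(B) = 979335.43 − 979545.28 + 0.3086×1160.9 − 0.04193×1.81×1160.9 = 60.30 mGal
Difference = 60.30 − (62.90) = -2.60 mGal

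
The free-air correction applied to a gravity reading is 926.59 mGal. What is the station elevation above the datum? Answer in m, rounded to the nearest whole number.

3003

h = 926.59 / 0.3086 = 3002.56 m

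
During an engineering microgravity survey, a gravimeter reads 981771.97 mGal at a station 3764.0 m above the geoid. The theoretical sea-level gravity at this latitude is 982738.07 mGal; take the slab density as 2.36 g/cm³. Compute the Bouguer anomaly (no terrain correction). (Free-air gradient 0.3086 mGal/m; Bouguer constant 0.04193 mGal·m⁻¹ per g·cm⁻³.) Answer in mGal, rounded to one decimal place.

-177.0

Free-air correction = 0.3086 × 3764.0 = 1161.57 mGal
Free-air anomaly = 981771.97 − 982738.07 + (1161.57) = 195.47 mGal
Bouguer slab correction = 0.04193 × 2.36 × 3764.0 = 372.47 mGal
Simple Bouguer anomaly = 195.47 − (372.47) = -177.00 mGal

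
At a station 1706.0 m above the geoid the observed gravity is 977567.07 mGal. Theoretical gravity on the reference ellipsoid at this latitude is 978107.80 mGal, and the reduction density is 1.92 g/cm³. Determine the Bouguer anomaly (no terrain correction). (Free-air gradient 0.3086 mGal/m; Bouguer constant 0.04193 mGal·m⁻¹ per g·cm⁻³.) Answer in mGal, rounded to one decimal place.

Free-air correction = 0.3086 × 1706.0 = 526.47 mGal
Free-air anomaly = 977567.07 − 978107.80 + (526.47) = -14.26 mGal
Bouguer slab correction = 0.04193 × 1.92 × 1706.0 = 137.34 mGal
Simple Bouguer anomaly = -14.26 − (137.34) = -151.60 mGal

-151.6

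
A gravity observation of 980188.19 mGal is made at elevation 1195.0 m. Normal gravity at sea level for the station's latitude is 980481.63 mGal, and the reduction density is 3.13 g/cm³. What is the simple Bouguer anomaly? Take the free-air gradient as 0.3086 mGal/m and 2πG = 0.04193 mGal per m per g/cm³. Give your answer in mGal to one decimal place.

Free-air correction = 0.3086 × 1195.0 = 368.78 mGal
Free-air anomaly = 980188.19 − 980481.63 + (368.78) = 75.34 mGal
Bouguer slab correction = 0.04193 × 3.13 × 1195.0 = 156.83 mGal
Simple Bouguer anomaly = 75.34 − (156.83) = -81.49 mGal

-81.5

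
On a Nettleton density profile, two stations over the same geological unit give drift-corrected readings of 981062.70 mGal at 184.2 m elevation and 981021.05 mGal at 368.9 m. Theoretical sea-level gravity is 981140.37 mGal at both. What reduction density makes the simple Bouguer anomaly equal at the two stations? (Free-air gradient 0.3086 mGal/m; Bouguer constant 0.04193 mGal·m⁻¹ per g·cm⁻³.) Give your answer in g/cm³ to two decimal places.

Δg_obs = 981021.05 − 981062.70 = -41.65 mGal over Δh = 368.9 − 184.2 = 184.7 m
Equal Bouguer anomalies ⇒ Δg_obs + (0.3086 − 0.04193ρ)·Δh = 0
0.3086 − 0.04193ρ = −Δg_obs/Δh = 0.22550
ρ = (0.3086 − 0.22550) / 0.04193 = 1.98 g/cm³

1.98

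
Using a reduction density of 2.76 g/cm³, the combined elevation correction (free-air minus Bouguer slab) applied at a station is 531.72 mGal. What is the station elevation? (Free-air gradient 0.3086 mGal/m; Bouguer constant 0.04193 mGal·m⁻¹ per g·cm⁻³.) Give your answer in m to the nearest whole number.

2757

Combined gradient = 0.3086 − 0.04193 × 2.76 = 0.1928732 mGal/m
h = 531.72 / 0.1928732 = 2756.84 m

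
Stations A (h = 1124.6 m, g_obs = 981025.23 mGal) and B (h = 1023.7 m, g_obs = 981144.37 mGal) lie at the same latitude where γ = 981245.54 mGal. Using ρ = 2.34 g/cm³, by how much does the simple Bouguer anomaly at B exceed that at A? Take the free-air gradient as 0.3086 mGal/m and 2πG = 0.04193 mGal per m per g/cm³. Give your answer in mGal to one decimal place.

Δg_SB(A) = 981025.23 − 981245.54 + 0.3086×1124.6 − 0.04193×2.34×1124.6 = 16.40 mGal
Δg_SB(B) = 981144.37 − 981245.54 + 0.3086×1023.7 − 0.04193×2.34×1023.7 = 114.30 mGal
Difference = 114.30 − (16.40) = 97.90 mGal

97.9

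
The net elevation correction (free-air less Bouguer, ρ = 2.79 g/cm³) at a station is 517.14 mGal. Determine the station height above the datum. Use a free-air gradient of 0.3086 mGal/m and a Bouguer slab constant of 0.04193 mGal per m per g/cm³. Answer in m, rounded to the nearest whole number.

2699

Combined gradient = 0.3086 − 0.04193 × 2.79 = 0.1916153 mGal/m
h = 517.14 / 0.1916153 = 2698.85 m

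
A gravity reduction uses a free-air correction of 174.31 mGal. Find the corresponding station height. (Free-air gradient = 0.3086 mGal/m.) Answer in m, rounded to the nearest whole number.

565

h = 174.31 / 0.3086 = 564.84 m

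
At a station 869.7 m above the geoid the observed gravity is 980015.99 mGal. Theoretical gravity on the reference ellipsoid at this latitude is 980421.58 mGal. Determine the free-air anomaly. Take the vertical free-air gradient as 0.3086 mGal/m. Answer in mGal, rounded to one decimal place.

Free-air correction = 0.3086 × 869.7 = 268.39 mGal
Free-air anomaly = 980015.99 − 980421.58 + (268.39) = -137.20 mGal

-137.2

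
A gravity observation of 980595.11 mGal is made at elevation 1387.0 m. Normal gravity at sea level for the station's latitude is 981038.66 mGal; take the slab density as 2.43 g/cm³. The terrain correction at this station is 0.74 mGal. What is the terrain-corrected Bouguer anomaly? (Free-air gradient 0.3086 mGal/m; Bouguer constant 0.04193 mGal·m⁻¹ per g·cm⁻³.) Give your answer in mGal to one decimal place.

-156.1

Free-air correction = 0.3086 × 1387.0 = 428.03 mGal
Free-air anomaly = 980595.11 − 981038.66 + (428.03) = -15.52 mGal
Bouguer slab correction = 0.04193 × 2.43 × 1387.0 = 141.32 mGal
Simple Bouguer anomaly = -15.52 − (141.32) = -156.84 mGal
Complete Bouguer anomaly = -156.84 + 0.74 = -156.10 mGal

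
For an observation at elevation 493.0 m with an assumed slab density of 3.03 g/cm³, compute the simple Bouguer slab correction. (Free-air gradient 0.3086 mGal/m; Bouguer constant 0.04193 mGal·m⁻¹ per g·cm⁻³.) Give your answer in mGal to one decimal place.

Bouguer slab correction = 0.04193 × 3.03 × 493.0 = 62.6 mGal

62.6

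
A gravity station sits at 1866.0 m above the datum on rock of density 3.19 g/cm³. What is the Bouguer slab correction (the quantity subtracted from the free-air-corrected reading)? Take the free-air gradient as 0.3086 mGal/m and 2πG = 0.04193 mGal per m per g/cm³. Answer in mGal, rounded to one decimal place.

249.6

Bouguer slab correction = 0.04193 × 3.19 × 1866.0 = 249.6 mGal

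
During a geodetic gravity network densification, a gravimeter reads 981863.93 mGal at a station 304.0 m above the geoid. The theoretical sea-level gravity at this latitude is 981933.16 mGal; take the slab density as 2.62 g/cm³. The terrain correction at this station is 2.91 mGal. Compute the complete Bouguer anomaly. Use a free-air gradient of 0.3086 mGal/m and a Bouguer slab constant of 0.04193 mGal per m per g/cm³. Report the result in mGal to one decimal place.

Free-air correction = 0.3086 × 304.0 = 93.81 mGal
Free-air anomaly = 981863.93 − 981933.16 + (93.81) = 24.58 mGal
Bouguer slab correction = 0.04193 × 2.62 × 304.0 = 33.40 mGal
Simple Bouguer anomaly = 24.58 − (33.40) = -8.82 mGal
Complete Bouguer anomaly = -8.82 + 2.91 = -5.91 mGal

-5.9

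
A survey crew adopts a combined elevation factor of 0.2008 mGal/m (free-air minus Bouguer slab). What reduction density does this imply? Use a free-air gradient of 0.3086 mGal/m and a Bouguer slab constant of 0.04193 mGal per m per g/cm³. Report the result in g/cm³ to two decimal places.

0.2008 = 0.3086 − 0.04193 × ρ
ρ = (0.3086 − 0.2008) / 0.04193 = 2.57 g/cm³

2.57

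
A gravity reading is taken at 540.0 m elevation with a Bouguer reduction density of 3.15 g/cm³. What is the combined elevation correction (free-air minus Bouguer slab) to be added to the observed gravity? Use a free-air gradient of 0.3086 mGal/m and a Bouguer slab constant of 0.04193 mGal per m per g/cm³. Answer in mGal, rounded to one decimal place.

Combined gradient = 0.3086 − 0.04193 × 3.15 = 0.1765205 mGal/m
Combined elevation correction = 0.1765205 × 540.0 = 95.3 mGal

95.3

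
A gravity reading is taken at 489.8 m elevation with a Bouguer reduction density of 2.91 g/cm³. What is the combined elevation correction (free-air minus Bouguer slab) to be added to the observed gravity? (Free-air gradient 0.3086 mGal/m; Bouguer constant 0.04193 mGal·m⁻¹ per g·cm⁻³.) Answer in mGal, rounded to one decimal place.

91.4

Combined gradient = 0.3086 − 0.04193 × 2.91 = 0.1865837 mGal/m
Combined elevation correction = 0.1865837 × 489.8 = 91.4 mGal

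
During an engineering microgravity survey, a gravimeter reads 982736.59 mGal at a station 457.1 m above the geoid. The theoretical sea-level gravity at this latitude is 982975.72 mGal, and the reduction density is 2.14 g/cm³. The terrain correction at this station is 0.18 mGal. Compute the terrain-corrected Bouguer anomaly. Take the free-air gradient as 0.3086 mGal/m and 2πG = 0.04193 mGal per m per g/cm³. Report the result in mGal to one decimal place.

-138.9

Free-air correction = 0.3086 × 457.1 = 141.06 mGal
Free-air anomaly = 982736.59 − 982975.72 + (141.06) = -98.07 mGal
Bouguer slab correction = 0.04193 × 2.14 × 457.1 = 41.02 mGal
Simple Bouguer anomaly = -98.07 − (41.02) = -139.09 mGal
Complete Bouguer anomaly = -139.09 + 0.18 = -138.91 mGal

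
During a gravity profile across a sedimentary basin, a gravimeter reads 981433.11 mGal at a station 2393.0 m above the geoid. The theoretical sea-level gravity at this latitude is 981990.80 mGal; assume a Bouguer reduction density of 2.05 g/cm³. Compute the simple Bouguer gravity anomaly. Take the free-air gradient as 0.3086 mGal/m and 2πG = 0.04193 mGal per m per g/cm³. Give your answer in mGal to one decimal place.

-24.9

Free-air correction = 0.3086 × 2393.0 = 738.48 mGal
Free-air anomaly = 981433.11 − 981990.80 + (738.48) = 180.79 mGal
Bouguer slab correction = 0.04193 × 2.05 × 2393.0 = 205.69 mGal
Simple Bouguer anomaly = 180.79 − (205.69) = -24.90 mGal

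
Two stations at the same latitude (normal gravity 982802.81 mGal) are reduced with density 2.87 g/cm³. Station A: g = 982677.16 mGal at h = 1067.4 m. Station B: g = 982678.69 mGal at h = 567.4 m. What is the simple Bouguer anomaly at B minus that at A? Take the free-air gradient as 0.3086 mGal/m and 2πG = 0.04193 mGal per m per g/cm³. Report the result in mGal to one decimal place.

-92.6

Δg_SB(A) = 982677.16 − 982802.81 + 0.3086×1067.4 − 0.04193×2.87×1067.4 = 75.30 mGal
Δg_SB(B) = 982678.69 − 982802.81 + 0.3086×567.4 − 0.04193×2.87×567.4 = -17.30 mGal
Difference = -17.30 − (75.30) = -92.60 mGal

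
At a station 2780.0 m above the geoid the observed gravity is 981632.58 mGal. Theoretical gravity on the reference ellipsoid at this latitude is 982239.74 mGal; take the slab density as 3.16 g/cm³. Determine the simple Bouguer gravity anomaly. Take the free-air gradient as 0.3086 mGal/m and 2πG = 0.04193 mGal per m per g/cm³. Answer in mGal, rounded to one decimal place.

-117.6

Free-air correction = 0.3086 × 2780.0 = 857.91 mGal
Free-air anomaly = 981632.58 − 982239.74 + (857.91) = 250.75 mGal
Bouguer slab correction = 0.04193 × 3.16 × 2780.0 = 368.35 mGal
Simple Bouguer anomaly = 250.75 − (368.35) = -117.60 mGal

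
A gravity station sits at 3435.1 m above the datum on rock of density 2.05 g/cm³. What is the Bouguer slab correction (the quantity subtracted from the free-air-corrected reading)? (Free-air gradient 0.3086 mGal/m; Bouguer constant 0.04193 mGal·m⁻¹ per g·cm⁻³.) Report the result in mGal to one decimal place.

Bouguer slab correction = 0.04193 × 2.05 × 3435.1 = 295.3 mGal

295.3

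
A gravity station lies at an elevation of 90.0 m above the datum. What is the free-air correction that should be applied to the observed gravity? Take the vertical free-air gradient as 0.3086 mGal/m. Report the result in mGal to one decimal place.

27.8

Free-air correction = 0.3086 × 90.0 = 27.8 mGal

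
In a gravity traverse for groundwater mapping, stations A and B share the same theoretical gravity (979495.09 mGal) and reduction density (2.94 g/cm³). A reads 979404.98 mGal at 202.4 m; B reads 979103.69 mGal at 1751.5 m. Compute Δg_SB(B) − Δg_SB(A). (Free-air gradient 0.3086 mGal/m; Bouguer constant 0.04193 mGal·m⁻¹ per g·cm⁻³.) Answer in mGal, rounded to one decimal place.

Δg_SB(A) = 979404.98 − 979495.09 + 0.3086×202.4 − 0.04193×2.94×202.4 = -52.60 mGal
Δg_SB(B) = 979103.69 − 979495.09 + 0.3086×1751.5 − 0.04193×2.94×1751.5 = -66.80 mGal
Difference = -66.80 − (-52.60) = -14.20 mGal

-14.2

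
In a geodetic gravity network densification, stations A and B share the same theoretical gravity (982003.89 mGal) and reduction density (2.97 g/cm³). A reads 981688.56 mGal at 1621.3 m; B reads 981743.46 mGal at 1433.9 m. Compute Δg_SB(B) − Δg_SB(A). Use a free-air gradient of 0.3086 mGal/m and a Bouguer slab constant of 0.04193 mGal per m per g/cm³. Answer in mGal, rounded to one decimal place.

Δg_SB(A) = 981688.56 − 982003.89 + 0.3086×1621.3 − 0.04193×2.97×1621.3 = -16.90 mGal
Δg_SB(B) = 981743.46 − 982003.89 + 0.3086×1433.9 − 0.04193×2.97×1433.9 = 3.50 mGal
Difference = 3.50 − (-16.90) = 20.40 mGal

20.4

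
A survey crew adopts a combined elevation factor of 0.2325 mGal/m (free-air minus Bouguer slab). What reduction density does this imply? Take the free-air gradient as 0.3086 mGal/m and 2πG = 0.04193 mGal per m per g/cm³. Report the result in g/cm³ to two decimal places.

0.2325 = 0.3086 − 0.04193 × ρ
ρ = (0.3086 − 0.2325) / 0.04193 = 1.81 g/cm³

1.81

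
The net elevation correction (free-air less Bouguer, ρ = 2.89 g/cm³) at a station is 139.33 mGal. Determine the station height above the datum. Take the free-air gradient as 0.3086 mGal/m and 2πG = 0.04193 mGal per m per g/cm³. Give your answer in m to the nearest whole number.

Combined gradient = 0.3086 − 0.04193 × 2.89 = 0.1874223 mGal/m
h = 139.33 / 0.1874223 = 743.40 m

743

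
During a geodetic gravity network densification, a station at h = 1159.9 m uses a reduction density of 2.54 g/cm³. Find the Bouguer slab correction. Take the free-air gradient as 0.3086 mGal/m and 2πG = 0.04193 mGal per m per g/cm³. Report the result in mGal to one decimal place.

Bouguer slab correction = 0.04193 × 2.54 × 1159.9 = 123.5 mGal

123.5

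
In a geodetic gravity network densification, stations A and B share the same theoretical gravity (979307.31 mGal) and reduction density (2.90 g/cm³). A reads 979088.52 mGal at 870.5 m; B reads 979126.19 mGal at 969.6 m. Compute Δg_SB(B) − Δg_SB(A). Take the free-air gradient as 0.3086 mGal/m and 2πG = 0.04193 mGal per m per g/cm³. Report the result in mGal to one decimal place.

Δg_SB(A) = 979088.52 − 979307.31 + 0.3086×870.5 − 0.04193×2.90×870.5 = -56.00 mGal
Δg_SB(B) = 979126.19 − 979307.31 + 0.3086×969.6 − 0.04193×2.90×969.6 = 0.20 mGal
Difference = 0.20 − (-56.00) = 56.20 mGal

56.2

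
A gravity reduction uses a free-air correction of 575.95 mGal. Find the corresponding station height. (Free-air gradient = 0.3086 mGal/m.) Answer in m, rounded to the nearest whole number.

1866

h = 575.95 / 0.3086 = 1866.33 m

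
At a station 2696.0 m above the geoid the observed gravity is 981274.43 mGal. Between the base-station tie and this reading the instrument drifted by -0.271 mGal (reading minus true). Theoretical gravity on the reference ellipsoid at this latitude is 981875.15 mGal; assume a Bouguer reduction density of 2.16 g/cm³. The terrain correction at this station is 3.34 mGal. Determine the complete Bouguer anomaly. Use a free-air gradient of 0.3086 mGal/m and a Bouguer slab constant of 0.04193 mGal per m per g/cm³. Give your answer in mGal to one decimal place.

-9.3

Drift-corrected reading = 981274.43 − (-0.271) = 981274.701 mGal
Free-air correction = 0.3086 × 2696.0 = 831.99 mGal
Free-air anomaly = 981274.701 − 981875.15 + (831.99) = 231.541 mGal
Bouguer slab correction = 0.04193 × 2.16 × 2696.0 = 244.17 mGal
Simple Bouguer anomaly = 231.541 − (244.17) = -12.629 mGal
Complete Bouguer anomaly = -12.629 + 3.34 = -9.289 mGal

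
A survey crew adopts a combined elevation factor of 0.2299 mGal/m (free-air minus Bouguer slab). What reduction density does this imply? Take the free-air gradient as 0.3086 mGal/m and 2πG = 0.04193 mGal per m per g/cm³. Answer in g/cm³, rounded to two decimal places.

1.88

0.2299 = 0.3086 − 0.04193 × ρ
ρ = (0.3086 − 0.2299) / 0.04193 = 1.88 g/cm³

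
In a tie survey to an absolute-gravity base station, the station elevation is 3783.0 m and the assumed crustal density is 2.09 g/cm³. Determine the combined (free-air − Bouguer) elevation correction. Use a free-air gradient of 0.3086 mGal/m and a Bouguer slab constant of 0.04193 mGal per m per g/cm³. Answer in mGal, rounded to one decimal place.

835.9

Combined gradient = 0.3086 − 0.04193 × 2.09 = 0.2209663 mGal/m
Combined elevation correction = 0.2209663 × 3783.0 = 835.9 mGal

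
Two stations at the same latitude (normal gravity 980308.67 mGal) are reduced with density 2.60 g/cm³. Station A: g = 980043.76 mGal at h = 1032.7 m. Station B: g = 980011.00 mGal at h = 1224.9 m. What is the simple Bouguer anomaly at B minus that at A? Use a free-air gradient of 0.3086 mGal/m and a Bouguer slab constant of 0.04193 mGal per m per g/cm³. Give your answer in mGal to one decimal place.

5.6

Δg_SB(A) = 980043.76 − 980308.67 + 0.3086×1032.7 − 0.04193×2.60×1032.7 = -58.80 mGal
Δg_SB(B) = 980011.00 − 980308.67 + 0.3086×1224.9 − 0.04193×2.60×1224.9 = -53.20 mGal
Difference = -53.20 − (-58.80) = 5.60 mGal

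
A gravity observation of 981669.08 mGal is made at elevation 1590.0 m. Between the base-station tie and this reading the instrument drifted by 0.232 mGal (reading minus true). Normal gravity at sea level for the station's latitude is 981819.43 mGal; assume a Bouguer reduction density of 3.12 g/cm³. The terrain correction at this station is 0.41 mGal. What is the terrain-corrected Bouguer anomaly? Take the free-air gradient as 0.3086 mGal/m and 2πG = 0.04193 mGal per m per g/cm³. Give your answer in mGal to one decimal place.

Drift-corrected reading = 981669.08 − (0.232) = 981668.848 mGal
Free-air correction = 0.3086 × 1590.0 = 490.67 mGal
Free-air anomaly = 981668.848 − 981819.43 + (490.67) = 340.088 mGal
Bouguer slab correction = 0.04193 × 3.12 × 1590.0 = 208.01 mGal
Simple Bouguer anomaly = 340.088 − (208.01) = 132.078 mGal
Complete Bouguer anomaly = 132.078 + 0.41 = 132.488 mGal

132.5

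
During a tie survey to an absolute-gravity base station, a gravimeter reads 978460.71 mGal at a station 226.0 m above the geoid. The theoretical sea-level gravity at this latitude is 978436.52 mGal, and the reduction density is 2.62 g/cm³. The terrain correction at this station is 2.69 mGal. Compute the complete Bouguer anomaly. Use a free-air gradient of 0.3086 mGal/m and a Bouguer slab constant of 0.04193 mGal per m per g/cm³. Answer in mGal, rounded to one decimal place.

Free-air correction = 0.3086 × 226.0 = 69.74 mGal
Free-air anomaly = 978460.71 − 978436.52 + (69.74) = 93.93 mGal
Bouguer slab correction = 0.04193 × 2.62 × 226.0 = 24.83 mGal
Simple Bouguer anomaly = 93.93 − (24.83) = 69.10 mGal
Complete Bouguer anomaly = 69.10 + 2.69 = 71.79 mGal

71.8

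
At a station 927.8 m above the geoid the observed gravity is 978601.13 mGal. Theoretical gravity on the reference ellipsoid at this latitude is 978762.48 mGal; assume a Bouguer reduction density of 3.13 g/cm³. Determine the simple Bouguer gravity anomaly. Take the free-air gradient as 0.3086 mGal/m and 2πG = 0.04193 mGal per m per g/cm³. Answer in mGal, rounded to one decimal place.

Free-air correction = 0.3086 × 927.8 = 286.32 mGal
Free-air anomaly = 978601.13 − 978762.48 + (286.32) = 124.97 mGal
Bouguer slab correction = 0.04193 × 3.13 × 927.8 = 121.77 mGal
Simple Bouguer anomaly = 124.97 − (121.77) = 3.20 mGal

3.2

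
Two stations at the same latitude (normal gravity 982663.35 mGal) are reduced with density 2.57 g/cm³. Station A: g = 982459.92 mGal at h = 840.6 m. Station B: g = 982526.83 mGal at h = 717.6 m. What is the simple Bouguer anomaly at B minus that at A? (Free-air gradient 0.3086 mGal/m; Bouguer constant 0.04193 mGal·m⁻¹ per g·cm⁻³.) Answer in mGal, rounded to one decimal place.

Δg_SB(A) = 982459.92 − 982663.35 + 0.3086×840.6 − 0.04193×2.57×840.6 = -34.60 mGal
Δg_SB(B) = 982526.83 − 982663.35 + 0.3086×717.6 − 0.04193×2.57×717.6 = 7.60 mGal
Difference = 7.60 − (-34.60) = 42.20 mGal

42.2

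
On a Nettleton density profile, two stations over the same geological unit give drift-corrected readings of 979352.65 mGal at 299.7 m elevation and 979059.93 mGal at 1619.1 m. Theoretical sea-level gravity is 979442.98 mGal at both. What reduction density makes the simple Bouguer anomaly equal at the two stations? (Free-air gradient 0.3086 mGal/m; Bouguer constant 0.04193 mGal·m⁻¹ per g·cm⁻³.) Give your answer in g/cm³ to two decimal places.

Δg_obs = 979059.93 − 979352.65 = -292.72 mGal over Δh = 1619.1 − 299.7 = 1319.4 m
Equal Bouguer anomalies ⇒ Δg_obs + (0.3086 − 0.04193ρ)·Δh = 0
0.3086 − 0.04193ρ = −Δg_obs/Δh = 0.22186
ρ = (0.3086 − 0.22186) / 0.04193 = 2.07 g/cm³

2.07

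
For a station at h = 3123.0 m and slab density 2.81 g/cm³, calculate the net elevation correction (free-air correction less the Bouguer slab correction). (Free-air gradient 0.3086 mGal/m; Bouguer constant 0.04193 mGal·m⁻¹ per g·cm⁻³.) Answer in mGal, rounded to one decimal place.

Combined gradient = 0.3086 − 0.04193 × 2.81 = 0.1907767 mGal/m
Combined elevation correction = 0.1907767 × 3123.0 = 595.8 mGal

595.8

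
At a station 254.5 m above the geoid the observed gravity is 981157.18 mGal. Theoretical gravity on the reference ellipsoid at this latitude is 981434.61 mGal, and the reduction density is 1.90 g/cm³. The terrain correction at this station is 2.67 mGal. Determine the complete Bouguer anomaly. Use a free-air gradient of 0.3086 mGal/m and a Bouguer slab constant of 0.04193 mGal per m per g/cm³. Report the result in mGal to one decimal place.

Free-air correction = 0.3086 × 254.5 = 78.54 mGal
Free-air anomaly = 981157.18 − 981434.61 + (78.54) = -198.89 mGal
Bouguer slab correction = 0.04193 × 1.90 × 254.5 = 20.28 mGal
Simple Bouguer anomaly = -198.89 − (20.28) = -219.17 mGal
Complete Bouguer anomaly = -219.17 + 2.67 = -216.50 mGal

-216.5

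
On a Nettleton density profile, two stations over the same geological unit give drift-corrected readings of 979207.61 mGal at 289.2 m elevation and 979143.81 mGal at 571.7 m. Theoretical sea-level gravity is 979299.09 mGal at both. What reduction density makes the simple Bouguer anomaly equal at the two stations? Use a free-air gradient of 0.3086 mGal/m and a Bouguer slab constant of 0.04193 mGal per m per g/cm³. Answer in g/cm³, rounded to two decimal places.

1.97

Δg_obs = 979143.81 − 979207.61 = -63.80 mGal over Δh = 571.7 − 289.2 = 282.5 m
Equal Bouguer anomalies ⇒ Δg_obs + (0.3086 − 0.04193ρ)·Δh = 0
0.3086 − 0.04193ρ = −Δg_obs/Δh = 0.22584
ρ = (0.3086 − 0.22584) / 0.04193 = 1.97 g/cm³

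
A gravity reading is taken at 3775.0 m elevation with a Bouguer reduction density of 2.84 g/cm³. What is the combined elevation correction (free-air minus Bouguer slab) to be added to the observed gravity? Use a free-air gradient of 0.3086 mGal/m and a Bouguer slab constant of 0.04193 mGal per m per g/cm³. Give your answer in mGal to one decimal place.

715.4

Combined gradient = 0.3086 − 0.04193 × 2.84 = 0.1895188 mGal/m
Combined elevation correction = 0.1895188 × 3775.0 = 715.4 mGal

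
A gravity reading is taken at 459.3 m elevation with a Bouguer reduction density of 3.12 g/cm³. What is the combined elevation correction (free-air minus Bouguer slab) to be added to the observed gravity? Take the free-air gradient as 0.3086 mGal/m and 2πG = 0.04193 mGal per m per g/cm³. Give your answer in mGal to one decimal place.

81.7

Combined gradient = 0.3086 − 0.04193 × 3.12 = 0.1777784 mGal/m
Combined elevation correction = 0.1777784 × 459.3 = 81.7 mGal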